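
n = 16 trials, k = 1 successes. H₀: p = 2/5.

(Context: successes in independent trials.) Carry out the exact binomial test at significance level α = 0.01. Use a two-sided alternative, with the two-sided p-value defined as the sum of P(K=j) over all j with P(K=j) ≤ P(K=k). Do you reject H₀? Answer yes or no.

Exact binomial: n=16, k=1, p₀=2/5=0.4000
P(X=j) = C(n,j)·p₀^j·(1−p₀)^(n−j); p = Σ P(X=j) over j with P(X=j) ≤ P(X=1)
p-value (two-sided) = 0.00423
At α=0.01: p < α → reject H₀

reject H₀: yes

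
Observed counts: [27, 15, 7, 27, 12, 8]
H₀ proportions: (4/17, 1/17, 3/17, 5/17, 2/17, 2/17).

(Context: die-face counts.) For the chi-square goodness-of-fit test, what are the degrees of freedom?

degrees of freedom = 5

df = k − 1 = 6 − 1 = 5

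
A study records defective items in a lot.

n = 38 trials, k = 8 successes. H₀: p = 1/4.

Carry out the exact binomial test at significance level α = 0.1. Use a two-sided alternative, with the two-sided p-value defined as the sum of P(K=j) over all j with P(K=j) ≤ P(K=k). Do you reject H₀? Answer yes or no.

Exact binomial: n=38, k=8, p₀=1/4=0.2500
P(X=j) = C(n,j)·p₀^j·(1−p₀)^(n−j); p = Σ P(X=j) over j with P(X=j) ≤ P(X=8)
p-value (two-sided) = 0.70880
At α=0.1: p ≥ α → fail to reject H₀

reject H₀: no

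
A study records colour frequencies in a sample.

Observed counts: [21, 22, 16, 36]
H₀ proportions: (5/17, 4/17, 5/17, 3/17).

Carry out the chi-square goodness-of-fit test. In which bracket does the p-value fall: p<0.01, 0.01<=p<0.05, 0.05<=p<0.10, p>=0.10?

n = 95; E_i = n·p_i = [27.94, 22.35, 27.94, 16.76]
χ² = (21−27.94)²/27.94 + (22−22.35)²/22.35 + (16−27.94)²/27.94 + (36−16.76)²/16.76 = 28.9032
df = 3
p-value (upper-tail) = 0.00000
→ bracket: p<0.01

p-value bracket: p<0.01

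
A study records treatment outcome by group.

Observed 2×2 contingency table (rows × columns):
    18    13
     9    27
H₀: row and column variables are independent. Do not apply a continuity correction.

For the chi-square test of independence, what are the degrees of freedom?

df = (r−1)(c−1) = (2−1)·(2−1) = 1

degrees of freedom = 1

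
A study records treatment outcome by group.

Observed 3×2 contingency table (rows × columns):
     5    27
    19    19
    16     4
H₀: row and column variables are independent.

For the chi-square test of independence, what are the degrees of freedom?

df = (r−1)(c−1) = (3−1)·(2−1) = 2

degrees of freedom = 2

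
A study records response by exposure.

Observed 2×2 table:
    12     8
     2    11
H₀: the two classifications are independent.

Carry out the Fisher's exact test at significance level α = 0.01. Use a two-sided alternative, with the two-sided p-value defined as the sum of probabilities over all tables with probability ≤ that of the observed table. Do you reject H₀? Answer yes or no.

Margins: r₁=20, r₂=13, c₁=14, c₂=19, n=33
p_obs = C(20,12)·C(13,2)/C(33,14); sum pmf over tables with pmf ≤ p_obs
p-value (two-sided) = 0.01508
At α=0.01: p ≥ α → fail to reject H₀

reject H₀: no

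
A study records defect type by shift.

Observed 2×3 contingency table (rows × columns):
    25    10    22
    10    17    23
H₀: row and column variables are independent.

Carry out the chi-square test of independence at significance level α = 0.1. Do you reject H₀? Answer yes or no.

reject H₀: yes

Row totals [57, 50], col totals [35, 27, 45], n=107
χ² = (25−18.64)²/18.64 + (10−14.38)²/14.38 + (22−23.97)²/23.97 + (10−16.36)²/16.36 + (17−12.62)²/12.62 + (23−21.03)²/21.03 = 7.8412
df = 2
p-value (upper-tail) = 0.01983
At α=0.1: p < α → reject H₀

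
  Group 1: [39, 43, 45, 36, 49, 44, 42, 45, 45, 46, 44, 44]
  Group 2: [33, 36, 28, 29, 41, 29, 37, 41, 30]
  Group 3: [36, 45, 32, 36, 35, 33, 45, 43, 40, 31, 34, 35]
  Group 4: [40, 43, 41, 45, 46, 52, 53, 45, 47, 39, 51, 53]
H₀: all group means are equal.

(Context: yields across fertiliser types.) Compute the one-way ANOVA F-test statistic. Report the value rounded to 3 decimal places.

test statistic = 16.221

Group means [43.50, 33.78, 37.08, 46.25], grand mean 40.578
SSB = Σnᵢ(x̄ᵢ−x̄)² = 1051.256; SSW = ΣΣ(x−x̄ᵢ)² = 885.722
MSB = 1051.256/3 = 350.4185; MSW = 885.722/41 = 21.6030
F = MSB/MSW = 16.2208
df = (3, 41)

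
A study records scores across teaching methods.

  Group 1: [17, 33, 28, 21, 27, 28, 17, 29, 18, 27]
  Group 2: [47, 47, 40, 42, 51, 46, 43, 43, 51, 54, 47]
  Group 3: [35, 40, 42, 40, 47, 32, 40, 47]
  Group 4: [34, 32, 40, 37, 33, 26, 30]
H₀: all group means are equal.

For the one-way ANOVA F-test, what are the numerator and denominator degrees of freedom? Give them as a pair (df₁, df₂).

k = 4 groups, N = 36 total
df = (k−1, N−k) = (4−1, 36−4) = (3, 32)

degrees of freedom = [3, 32]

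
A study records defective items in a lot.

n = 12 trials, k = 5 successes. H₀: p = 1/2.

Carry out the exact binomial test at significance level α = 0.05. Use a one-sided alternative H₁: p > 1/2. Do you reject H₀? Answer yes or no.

Exact binomial: n=12, k=5, p₀=1/2=0.5000
P(X≥5) from Σ C(n,i)·p₀^i·(1−p₀)^(n−i)
p-value (one-sided, H₁ greater) = 0.80615
At α=0.05: p ≥ α → fail to reject H₀

reject H₀: no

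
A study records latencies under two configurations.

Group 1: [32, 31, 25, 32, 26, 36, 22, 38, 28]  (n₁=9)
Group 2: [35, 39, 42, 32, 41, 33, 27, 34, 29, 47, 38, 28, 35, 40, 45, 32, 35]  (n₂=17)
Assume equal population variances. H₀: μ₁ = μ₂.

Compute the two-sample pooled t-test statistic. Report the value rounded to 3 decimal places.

test statistic = -2.600

x̄₁=30.000, s₁=5.220, n₁=9
x̄₂=36.000, s₂=5.777, n₂=17
s_p² = [8·5.220² + 16·5.777²]/24 = 31.3333
SE = √(s_p²·(1/9+1/17)) = 2.3075
t = (30.000−36.000)/2.3075 = -2.6002
df = 24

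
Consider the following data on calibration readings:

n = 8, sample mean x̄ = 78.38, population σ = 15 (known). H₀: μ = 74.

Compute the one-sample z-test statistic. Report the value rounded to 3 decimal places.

test statistic = 0.826

SE = σ/√n = 15/√8 = 5.3033
z = (x̄−μ₀)/SE = (78.38−74)/5.3033 = 0.8259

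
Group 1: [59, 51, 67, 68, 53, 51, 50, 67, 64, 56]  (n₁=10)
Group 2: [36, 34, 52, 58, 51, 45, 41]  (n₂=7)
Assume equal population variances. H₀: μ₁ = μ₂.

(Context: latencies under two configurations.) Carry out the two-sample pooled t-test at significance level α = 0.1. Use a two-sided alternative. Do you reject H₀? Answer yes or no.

reject H₀: yes

x̄₁=58.600, s₁=7.351, n₁=10
x̄₂=45.286, s₂=8.864, n₂=7
s_p² = [9·7.351² + 6·8.864²]/15 = 63.8552
SE = √(s_p²·(1/10+1/7)) = 3.9380
t = (58.600−45.286)/3.9380 = 3.3810
df = 15
p-value (two-sided) = 0.00412
At α=0.1: p < α → reject H₀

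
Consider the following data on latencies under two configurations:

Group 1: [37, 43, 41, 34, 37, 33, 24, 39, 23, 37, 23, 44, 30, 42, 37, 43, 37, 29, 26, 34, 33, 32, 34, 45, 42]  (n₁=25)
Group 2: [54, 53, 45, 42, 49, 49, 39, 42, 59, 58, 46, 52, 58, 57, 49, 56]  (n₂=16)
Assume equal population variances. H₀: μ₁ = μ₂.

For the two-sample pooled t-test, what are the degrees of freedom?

degrees of freedom = 39

df = n₁ + n₂ − 2 = 25 + 16 − 2 = 39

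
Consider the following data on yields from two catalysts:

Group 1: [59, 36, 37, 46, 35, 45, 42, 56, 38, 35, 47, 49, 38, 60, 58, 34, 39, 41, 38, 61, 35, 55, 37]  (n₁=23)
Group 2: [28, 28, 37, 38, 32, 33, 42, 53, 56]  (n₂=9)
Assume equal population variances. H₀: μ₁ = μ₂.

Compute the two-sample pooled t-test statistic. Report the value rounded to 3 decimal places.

x̄₁=44.391, s₁=9.336, n₁=23
x̄₂=38.556, s₂=10.150, n₂=9
s_p² = [22·9.336² + 8·10.150²]/30 = 91.3900
SE = √(s_p²·(1/23+1/9)) = 3.7587
t = (44.391−38.556)/3.7587 = 1.5526
df = 30

test statistic = 1.553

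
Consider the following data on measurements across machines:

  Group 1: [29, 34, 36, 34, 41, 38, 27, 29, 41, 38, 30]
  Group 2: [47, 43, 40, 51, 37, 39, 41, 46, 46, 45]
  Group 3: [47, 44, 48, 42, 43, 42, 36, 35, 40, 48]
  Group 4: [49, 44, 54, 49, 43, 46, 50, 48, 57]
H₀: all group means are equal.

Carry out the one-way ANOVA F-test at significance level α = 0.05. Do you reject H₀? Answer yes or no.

Group means [34.27, 43.50, 42.50, 48.89], grand mean 41.925
SSB = Σnᵢ(x̄ᵢ−x̄)² = 1108.704; SSW = ΣΣ(x−x̄ᵢ)² = 762.071
MSB = 1108.704/3 = 369.5681; MSW = 762.071/36 = 21.1686
F = MSB/MSW = 17.4583
df = (3, 36)
p-value (upper-tail) = 0.00000
At α=0.05: p < α → reject H₀

reject H₀: yes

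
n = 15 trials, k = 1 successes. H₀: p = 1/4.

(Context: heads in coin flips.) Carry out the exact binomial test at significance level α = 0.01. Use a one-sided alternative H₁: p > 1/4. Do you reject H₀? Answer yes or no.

Exact binomial: n=15, k=1, p₀=1/4=0.2500
P(X≥1) from Σ C(n,i)·p₀^i·(1−p₀)^(n−i)
p-value (one-sided, H₁ greater) = 0.98664
At α=0.01: p ≥ α → fail to reject H₀

reject H₀: no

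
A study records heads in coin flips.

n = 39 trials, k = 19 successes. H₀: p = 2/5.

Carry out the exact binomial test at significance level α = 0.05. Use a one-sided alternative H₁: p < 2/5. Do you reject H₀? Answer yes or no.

Exact binomial: n=39, k=19, p₀=2/5=0.4000
P(X≤19) from Σ C(n,i)·p₀^i·(1−p₀)^(n−i)
p-value (one-sided, H₁ less) = 0.89794
At α=0.05: p ≥ α → fail to reject H₀

reject H₀: no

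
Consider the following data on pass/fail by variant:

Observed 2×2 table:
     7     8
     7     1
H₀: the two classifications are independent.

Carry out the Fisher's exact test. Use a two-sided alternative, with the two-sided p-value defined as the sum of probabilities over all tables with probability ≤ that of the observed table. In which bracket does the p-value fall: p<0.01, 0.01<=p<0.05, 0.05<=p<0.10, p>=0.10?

p-value bracket: 0.05<=p<0.10

Margins: r₁=15, r₂=8, c₁=14, c₂=9, n=23
p_obs = C(15,7)·C(8,7)/C(23,14); sum pmf over tables with pmf ≤ p_obs
p-value (two-sided) = 0.08576
→ bracket: 0.05<=p<0.10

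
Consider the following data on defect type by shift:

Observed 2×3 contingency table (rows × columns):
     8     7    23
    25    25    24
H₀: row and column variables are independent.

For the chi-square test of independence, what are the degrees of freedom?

df = (r−1)(c−1) = (2−1)·(3−1) = 2

degrees of freedom = 2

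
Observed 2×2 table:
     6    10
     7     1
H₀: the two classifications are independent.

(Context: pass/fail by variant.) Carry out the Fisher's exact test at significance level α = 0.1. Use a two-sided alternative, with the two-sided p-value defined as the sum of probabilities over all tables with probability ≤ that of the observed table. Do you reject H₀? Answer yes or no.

Margins: r₁=16, r₂=8, c₁=13, c₂=11, n=24
p_obs = C(16,6)·C(8,7)/C(24,13); sum pmf over tables with pmf ≤ p_obs
p-value (two-sided) = 0.03347
At α=0.1: p < α → reject H₀

reject H₀: yes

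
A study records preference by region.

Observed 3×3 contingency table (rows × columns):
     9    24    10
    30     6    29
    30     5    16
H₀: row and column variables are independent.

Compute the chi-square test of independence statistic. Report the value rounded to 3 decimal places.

Row totals [43, 65, 51], col totals [69, 35, 55], n=159
χ² = (9−18.66)²/18.66 + (24−9.47)²/9.47 + (10−14.87)²/14.87 + (30−28.21)²/28.21 + (6−14.31)²/14.31 + (29−22.48)²/22.48 + (30−22.13)²/22.13 + (5−11.23)²/11.23 + (16−17.64)²/17.64 = 42.1463
df = 4

test statistic = 42.146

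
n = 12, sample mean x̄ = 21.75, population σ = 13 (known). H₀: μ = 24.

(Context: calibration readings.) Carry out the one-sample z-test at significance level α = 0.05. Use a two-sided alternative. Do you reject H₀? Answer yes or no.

reject H₀: no

SE = σ/√n = 13/√12 = 3.7528
z = (x̄−μ₀)/SE = (21.75−24)/3.7528 = -0.5996
p-value (two-sided) = 0.54880
At α=0.05: p ≥ α → fail to reject H₀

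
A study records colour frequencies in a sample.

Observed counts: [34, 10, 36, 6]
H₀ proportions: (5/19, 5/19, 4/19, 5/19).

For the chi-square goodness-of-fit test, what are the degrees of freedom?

df = k − 1 = 4 − 1 = 3

degrees of freedom = 3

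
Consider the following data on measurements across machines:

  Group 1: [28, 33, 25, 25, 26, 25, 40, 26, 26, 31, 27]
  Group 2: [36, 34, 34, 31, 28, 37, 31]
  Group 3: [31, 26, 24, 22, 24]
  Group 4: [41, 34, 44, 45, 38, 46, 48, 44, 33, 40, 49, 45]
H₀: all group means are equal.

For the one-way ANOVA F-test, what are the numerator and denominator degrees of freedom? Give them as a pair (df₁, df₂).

degrees of freedom = [3, 31]

k = 4 groups, N = 35 total
df = (k−1, N−k) = (4−1, 35−4) = (3, 31)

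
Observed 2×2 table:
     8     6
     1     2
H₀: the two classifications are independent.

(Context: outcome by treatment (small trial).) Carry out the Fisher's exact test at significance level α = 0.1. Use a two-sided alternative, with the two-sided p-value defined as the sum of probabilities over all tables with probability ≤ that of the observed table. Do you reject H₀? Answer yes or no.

reject H₀: no

Margins: r₁=14, r₂=3, c₁=9, c₂=8, n=17
p_obs = C(14,8)·C(3,1)/C(17,9); sum pmf over tables with pmf ≤ p_obs
p-value (two-sided) = 0.57647
At α=0.1: p ≥ α → fail to reject H₀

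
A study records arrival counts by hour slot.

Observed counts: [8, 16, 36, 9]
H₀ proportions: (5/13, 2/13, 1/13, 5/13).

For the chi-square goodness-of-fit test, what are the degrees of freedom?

df = k − 1 = 4 − 1 = 3

degrees of freedom = 3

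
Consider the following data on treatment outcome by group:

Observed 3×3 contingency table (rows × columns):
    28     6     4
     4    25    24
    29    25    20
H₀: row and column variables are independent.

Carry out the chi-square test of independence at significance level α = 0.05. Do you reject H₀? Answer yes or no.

reject H₀: yes

Row totals [38, 53, 74], col totals [61, 56, 48], n=165
χ² = (28−14.05)²/14.05 + (6−12.90)²/12.90 + (4−11.05)²/11.05 + (4−19.59)²/19.59 + (25−17.99)²/17.99 + (24−15.42)²/15.42 + (29−27.36)²/27.36 + (25−25.12)²/25.12 + (20−21.53)²/21.53 = 42.1736
df = 4
p-value (upper-tail) = 0.00000
At α=0.05: p < α → reject H₀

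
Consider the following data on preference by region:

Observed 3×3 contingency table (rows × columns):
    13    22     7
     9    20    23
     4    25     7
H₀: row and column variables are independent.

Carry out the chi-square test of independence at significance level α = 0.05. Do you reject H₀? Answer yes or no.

Row totals [42, 52, 36], col totals [26, 67, 37], n=130
χ² = (13−8.40)²/8.40 + (22−21.65)²/21.65 + (7−11.95)²/11.95 + (9−10.40)²/10.40 + (20−26.80)²/26.80 + (23−14.80)²/14.80 + (4−7.20)²/7.20 + (25−18.55)²/18.55 + (7−10.25)²/10.25 = 15.7251
df = 4
p-value (upper-tail) = 0.00341
At α=0.05: p < α → reject H₀

reject H₀: yes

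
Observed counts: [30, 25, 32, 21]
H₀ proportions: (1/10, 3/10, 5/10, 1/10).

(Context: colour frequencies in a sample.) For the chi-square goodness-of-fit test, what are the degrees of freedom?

degrees of freedom = 3

df = k − 1 = 4 − 1 = 3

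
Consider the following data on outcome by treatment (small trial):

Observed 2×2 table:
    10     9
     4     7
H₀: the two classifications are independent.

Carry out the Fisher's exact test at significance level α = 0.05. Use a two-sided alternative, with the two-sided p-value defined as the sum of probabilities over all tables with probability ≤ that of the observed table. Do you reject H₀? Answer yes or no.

reject H₀: no

Margins: r₁=19, r₂=11, c₁=14, c₂=16, n=30
p_obs = C(19,10)·C(11,4)/C(30,14); sum pmf over tables with pmf ≤ p_obs
p-value (two-sided) = 0.46640
At α=0.05: p ≥ α → fail to reject H₀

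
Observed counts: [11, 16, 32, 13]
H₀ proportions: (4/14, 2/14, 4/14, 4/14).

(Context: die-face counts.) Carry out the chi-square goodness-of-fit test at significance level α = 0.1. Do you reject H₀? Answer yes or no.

n = 72; E_i = n·p_i = [20.57, 10.29, 20.57, 20.57]
χ² = (11−20.57)²/20.57 + (16−10.29)²/10.29 + (32−20.57)²/20.57 + (13−20.57)²/20.57 = 16.7639
df = 3
p-value (upper-tail) = 0.00079
At α=0.1: p < α → reject H₀

reject H₀: yes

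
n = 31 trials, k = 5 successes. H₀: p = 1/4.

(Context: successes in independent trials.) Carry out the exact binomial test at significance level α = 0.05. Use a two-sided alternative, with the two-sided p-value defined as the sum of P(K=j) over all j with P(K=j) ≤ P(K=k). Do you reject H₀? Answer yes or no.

reject H₀: no

Exact binomial: n=31, k=5, p₀=1/4=0.2500
P(X=j) = C(n,j)·p₀^j·(1−p₀)^(n−j); p = Σ P(X=j) over j with P(X=j) ≤ P(X=5)
p-value (two-sided) = 0.30486
At α=0.05: p ≥ α → fail to reject H₀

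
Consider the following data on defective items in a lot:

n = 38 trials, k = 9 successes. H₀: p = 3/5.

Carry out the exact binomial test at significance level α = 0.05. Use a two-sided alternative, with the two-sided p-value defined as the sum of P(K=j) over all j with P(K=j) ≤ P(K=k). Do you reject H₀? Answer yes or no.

Exact binomial: n=38, k=9, p₀=3/5=0.6000
P(X=j) = C(n,j)·p₀^j·(1−p₀)^(n−j); p = Σ P(X=j) over j with P(X=j) ≤ P(X=9)
p-value (two-sided) = 0.00001
At α=0.05: p < α → reject H₀

reject H₀: yes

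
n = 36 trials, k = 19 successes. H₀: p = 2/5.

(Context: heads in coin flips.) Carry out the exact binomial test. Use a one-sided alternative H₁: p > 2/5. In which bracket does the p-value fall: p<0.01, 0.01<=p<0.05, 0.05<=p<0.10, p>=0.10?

p-value bracket: 0.05<=p<0.10

Exact binomial: n=36, k=19, p₀=2/5=0.4000
P(X≥19) from Σ C(n,i)·p₀^i·(1−p₀)^(n−i)
p-value (one-sided, H₁ greater) = 0.08264
→ bracket: 0.05<=p<0.10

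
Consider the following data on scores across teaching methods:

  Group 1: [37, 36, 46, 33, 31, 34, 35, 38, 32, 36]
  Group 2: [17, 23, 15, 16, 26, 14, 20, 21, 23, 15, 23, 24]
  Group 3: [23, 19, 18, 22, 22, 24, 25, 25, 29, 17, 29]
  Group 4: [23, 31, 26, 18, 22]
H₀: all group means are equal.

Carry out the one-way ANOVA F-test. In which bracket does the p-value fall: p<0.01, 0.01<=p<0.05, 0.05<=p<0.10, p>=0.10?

p-value bracket: p<0.01

Group means [35.80, 19.75, 23.00, 24.00], grand mean 25.474
SSB = Σnᵢ(x̄ᵢ−x̄)² = 1537.624; SSW = ΣΣ(x−x̄ᵢ)² = 603.850
MSB = 1537.624/3 = 512.5412; MSW = 603.850/34 = 17.7603
F = MSB/MSW = 28.8588
df = (3, 34)
p-value (upper-tail) = 0.00000
→ bracket: p<0.01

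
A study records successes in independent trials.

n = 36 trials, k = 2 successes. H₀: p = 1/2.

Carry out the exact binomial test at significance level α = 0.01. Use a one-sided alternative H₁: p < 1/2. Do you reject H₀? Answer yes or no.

Exact binomial: n=36, k=2, p₀=1/2=0.5000
P(X≤2) from Σ C(n,i)·p₀^i·(1−p₀)^(n−i)
p-value (one-sided, H₁ less) = 0.00000
At α=0.01: p < α → reject H₀

reject H₀: yes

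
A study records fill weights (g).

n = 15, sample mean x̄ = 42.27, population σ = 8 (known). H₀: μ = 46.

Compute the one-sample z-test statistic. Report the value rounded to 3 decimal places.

SE = σ/√n = 8/√15 = 2.0656
z = (x̄−μ₀)/SE = (42.27−46)/2.0656 = -1.8058

test statistic = -1.806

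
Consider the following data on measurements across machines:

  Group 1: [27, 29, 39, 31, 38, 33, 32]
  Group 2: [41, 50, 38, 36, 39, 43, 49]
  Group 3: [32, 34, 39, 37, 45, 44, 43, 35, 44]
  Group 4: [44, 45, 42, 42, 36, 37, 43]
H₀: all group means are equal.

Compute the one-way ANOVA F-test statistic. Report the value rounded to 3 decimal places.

test statistic = 6.020

Group means [32.71, 42.29, 39.22, 41.29], grand mean 38.900
SSB = Σnᵢ(x̄ᵢ−x̄)² = 388.859; SSW = ΣΣ(x−x̄ᵢ)² = 559.841
MSB = 388.859/3 = 129.6196; MSW = 559.841/26 = 21.5324
F = MSB/MSW = 6.0198
df = (3, 26)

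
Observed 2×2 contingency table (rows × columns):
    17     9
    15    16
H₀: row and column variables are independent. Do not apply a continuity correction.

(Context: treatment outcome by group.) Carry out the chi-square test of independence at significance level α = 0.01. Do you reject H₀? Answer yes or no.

Row totals [26, 31], col totals [32, 25], n=57
χ² = (17−14.60)²/14.60 + (9−11.40)²/11.40 + (15−17.40)²/17.40 + (16−13.60)²/13.60 = 1.6592
df = 1
p-value (upper-tail) = 0.19772
At α=0.01: p ≥ α → fail to reject H₀

reject H₀: no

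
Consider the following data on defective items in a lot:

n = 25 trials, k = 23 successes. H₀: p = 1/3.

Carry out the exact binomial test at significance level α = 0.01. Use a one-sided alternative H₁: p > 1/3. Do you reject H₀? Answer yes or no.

Exact binomial: n=25, k=23, p₀=1/3=0.3333
P(X≥23) from Σ C(n,i)·p₀^i·(1−p₀)^(n−i)
p-value (one-sided, H₁ greater) = 0.00000
At α=0.01: p < α → reject H₀

reject H₀: yes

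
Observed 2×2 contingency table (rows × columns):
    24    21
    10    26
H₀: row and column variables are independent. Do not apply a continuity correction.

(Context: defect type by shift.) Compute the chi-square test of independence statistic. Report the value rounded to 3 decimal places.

Row totals [45, 36], col totals [34, 47], n=81
χ² = (24−18.89)²/18.89 + (21−26.11)²/26.11 + (10−15.11)²/15.11 + (26−20.89)²/20.89 = 5.3628
df = 1

test statistic = 5.363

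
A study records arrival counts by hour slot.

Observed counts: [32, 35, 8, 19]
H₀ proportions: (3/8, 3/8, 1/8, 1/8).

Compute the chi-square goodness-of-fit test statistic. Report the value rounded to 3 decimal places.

test statistic = 5.972

n = 94; E_i = n·p_i = [35.25, 35.25, 11.75, 11.75]
χ² = (32−35.25)²/35.25 + (35−35.25)²/35.25 + (8−11.75)²/11.75 + (19−11.75)²/11.75 = 5.9716
df = 3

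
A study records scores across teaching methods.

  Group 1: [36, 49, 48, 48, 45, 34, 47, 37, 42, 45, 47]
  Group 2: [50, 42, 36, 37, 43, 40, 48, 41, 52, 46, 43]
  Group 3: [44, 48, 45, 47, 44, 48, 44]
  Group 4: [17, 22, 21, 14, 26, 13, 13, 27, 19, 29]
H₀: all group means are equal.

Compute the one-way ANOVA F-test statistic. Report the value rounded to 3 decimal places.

Group means [43.45, 43.45, 45.71, 20.10], grand mean 37.872
SSB = Σnᵢ(x̄ᵢ−x̄)² = 4274.576; SSW = ΣΣ(x−x̄ᵢ)² = 887.783
MSB = 4274.576/3 = 1424.8586; MSW = 887.783/35 = 25.3652
F = MSB/MSW = 56.1737
df = (3, 35)

test statistic = 56.174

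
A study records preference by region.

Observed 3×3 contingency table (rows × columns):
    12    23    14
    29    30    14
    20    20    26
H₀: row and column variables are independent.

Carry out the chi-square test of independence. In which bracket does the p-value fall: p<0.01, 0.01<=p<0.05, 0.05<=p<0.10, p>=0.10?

p-value bracket: 0.05<=p<0.10

Row totals [49, 73, 66], col totals [61, 73, 54], n=188
χ² = (12−15.90)²/15.90 + (23−19.03)²/19.03 + (14−14.07)²/14.07 + (29−23.69)²/23.69 + (30−28.35)²/28.35 + (14−20.97)²/20.97 + (20−21.41)²/21.41 + (20−25.63)²/25.63 + (26−18.96)²/18.96 = 9.3361
df = 4
p-value (upper-tail) = 0.05323
→ bracket: 0.05<=p<0.10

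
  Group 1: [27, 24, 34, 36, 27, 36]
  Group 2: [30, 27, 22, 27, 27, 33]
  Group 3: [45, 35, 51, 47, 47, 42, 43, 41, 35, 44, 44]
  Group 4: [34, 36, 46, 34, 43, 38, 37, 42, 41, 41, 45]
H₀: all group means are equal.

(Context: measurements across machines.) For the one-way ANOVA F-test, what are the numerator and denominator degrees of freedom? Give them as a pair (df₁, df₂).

k = 4 groups, N = 34 total
df = (k−1, N−k) = (4−1, 34−4) = (3, 30)

degrees of freedom = [3, 30]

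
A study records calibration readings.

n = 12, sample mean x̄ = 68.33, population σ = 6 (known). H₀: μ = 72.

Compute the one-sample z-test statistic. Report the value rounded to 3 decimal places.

SE = σ/√n = 6/√12 = 1.7321
z = (x̄−μ₀)/SE = (68.33−72)/1.7321 = -2.1189

test statistic = -2.119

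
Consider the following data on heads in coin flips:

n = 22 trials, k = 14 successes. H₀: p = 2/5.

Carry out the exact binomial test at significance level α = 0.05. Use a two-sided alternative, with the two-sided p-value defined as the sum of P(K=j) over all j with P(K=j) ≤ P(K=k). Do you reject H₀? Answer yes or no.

reject H₀: yes

Exact binomial: n=22, k=14, p₀=2/5=0.4000
P(X=j) = C(n,j)·p₀^j·(1−p₀)^(n−j); p = Σ P(X=j) over j with P(X=j) ≤ P(X=14)
p-value (two-sided) = 0.02903
At α=0.05: p < α → reject H₀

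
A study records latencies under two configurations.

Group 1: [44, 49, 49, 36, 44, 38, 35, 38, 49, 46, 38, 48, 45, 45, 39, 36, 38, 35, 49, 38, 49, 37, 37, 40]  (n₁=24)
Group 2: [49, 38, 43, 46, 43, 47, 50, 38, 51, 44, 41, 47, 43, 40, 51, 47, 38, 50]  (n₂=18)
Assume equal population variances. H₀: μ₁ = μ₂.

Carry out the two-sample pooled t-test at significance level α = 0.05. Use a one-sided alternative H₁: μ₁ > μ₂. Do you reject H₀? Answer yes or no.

reject H₀: no

x̄₁=41.750, s₁=5.252, n₁=24
x̄₂=44.778, s₂=4.545, n₂=18
s_p² = [23·5.252² + 17·4.545²]/40 = 24.6403
SE = √(s_p²·(1/24+1/18)) = 1.5478
t = (41.750−44.778)/1.5478 = -1.9562
df = 40
p-value (one-sided, H₁ greater) = 0.97128
At α=0.05: p ≥ α → fail to reject H₀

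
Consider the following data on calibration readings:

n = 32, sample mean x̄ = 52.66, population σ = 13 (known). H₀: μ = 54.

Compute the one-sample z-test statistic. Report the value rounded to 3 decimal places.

SE = σ/√n = 13/√32 = 2.2981
z = (x̄−μ₀)/SE = (52.66−54)/2.2981 = -0.5831

test statistic = -0.583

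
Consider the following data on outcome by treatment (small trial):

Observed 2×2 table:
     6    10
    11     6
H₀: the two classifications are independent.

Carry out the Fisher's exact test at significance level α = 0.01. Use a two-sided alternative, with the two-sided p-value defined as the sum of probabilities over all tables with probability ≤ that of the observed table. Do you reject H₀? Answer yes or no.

reject H₀: no

Margins: r₁=16, r₂=17, c₁=17, c₂=16, n=33
p_obs = C(16,6)·C(17,11)/C(33,17); sum pmf over tables with pmf ≤ p_obs
p-value (two-sided) = 0.16935
At α=0.01: p ≥ α → fail to reject H₀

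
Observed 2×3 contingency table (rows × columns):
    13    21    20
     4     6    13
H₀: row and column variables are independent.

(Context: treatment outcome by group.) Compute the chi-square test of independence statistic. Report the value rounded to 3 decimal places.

test statistic = 2.509

Row totals [54, 23], col totals [17, 27, 33], n=77
χ² = (13−11.92)²/11.92 + (21−18.94)²/18.94 + (20−23.14)²/23.14 + (4−5.08)²/5.08 + (6−8.06)²/8.06 + (13−9.86)²/9.86 = 2.5090
df = 2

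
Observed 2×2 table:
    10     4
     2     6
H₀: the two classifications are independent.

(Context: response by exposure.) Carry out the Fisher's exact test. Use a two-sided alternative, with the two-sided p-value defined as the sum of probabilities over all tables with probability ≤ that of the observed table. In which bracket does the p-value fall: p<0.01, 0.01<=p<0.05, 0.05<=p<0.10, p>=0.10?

p-value bracket: 0.05<=p<0.10

Margins: r₁=14, r₂=8, c₁=12, c₂=10, n=22
p_obs = C(14,10)·C(8,2)/C(22,12); sum pmf over tables with pmf ≤ p_obs
p-value (two-sided) = 0.07430
→ bracket: 0.05<=p<0.10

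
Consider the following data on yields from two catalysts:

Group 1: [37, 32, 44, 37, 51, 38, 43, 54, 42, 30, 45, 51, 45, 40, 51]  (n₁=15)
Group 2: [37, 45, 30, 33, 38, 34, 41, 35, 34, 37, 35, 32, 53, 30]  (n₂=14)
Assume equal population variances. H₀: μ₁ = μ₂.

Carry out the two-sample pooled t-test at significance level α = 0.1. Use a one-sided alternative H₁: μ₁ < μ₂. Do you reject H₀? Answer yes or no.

reject H₀: no

x̄₁=42.667, s₁=7.158, n₁=15
x̄₂=36.714, s₂=6.207, n₂=14
s_p² = [14·7.158² + 13·6.207²]/27 = 45.1182
SE = √(s_p²·(1/15+1/14)) = 2.4961
t = (42.667−36.714)/2.4961 = 2.3847
df = 27
p-value (one-sided, H₁ less) = 0.98781
At α=0.1: p ≥ α → fail to reject H₀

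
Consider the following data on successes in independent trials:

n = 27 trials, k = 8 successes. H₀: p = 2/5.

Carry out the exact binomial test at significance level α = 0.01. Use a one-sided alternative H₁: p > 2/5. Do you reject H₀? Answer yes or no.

reject H₀: no

Exact binomial: n=27, k=8, p₀=2/5=0.4000
P(X≥8) from Σ C(n,i)·p₀^i·(1−p₀)^(n−i)
p-value (one-sided, H₁ greater) = 0.90471
At α=0.01: p ≥ α → fail to reject H₀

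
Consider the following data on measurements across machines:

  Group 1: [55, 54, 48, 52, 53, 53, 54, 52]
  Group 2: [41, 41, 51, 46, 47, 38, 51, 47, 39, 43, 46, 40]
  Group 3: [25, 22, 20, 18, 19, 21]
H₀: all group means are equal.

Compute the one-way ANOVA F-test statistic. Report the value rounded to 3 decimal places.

test statistic = 148.152

Group means [52.62, 44.17, 20.83], grand mean 41.385
SSB = Σnᵢ(x̄ᵢ−x̄)² = 3637.779; SSW = ΣΣ(x−x̄ᵢ)² = 282.375
MSB = 3637.779/2 = 1818.8894; MSW = 282.375/23 = 12.2772
F = MSB/MSW = 148.1521
df = (2, 23)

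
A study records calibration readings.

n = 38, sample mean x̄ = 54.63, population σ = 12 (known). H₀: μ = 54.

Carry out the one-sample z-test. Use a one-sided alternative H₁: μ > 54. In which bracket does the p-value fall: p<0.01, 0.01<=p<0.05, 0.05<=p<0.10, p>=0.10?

p-value bracket: p>=0.10

SE = σ/√n = 12/√38 = 1.9467
z = (x̄−μ₀)/SE = (54.63−54)/1.9467 = 0.3236
p-value (one-sided, H₁ greater) = 0.37311
→ bracket: p>=0.10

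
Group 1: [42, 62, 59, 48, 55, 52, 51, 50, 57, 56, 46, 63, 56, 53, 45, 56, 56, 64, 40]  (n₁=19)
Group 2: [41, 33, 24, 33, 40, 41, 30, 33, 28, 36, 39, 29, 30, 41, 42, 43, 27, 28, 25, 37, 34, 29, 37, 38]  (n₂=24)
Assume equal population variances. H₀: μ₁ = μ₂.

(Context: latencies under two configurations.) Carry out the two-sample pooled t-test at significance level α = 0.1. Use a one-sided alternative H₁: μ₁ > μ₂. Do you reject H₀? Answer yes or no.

x̄₁=53.211, s₁=6.812, n₁=19
x̄₂=34.083, s₂=5.815, n₂=24
s_p² = [18·6.812² + 23·5.815²]/41 = 39.3412
SE = √(s_p²·(1/19+1/24)) = 1.9261
t = (53.211−34.083)/1.9261 = 9.9306
df = 41
p-value (one-sided, H₁ greater) = 0.00000
At α=0.1: p < α → reject H₀

reject H₀: yes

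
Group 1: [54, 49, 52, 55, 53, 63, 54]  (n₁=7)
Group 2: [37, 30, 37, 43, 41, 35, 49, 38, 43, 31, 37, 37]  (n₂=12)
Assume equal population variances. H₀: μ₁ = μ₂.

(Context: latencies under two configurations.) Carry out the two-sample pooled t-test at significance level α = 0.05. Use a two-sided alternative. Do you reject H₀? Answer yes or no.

x̄₁=54.286, s₁=4.309, n₁=7
x̄₂=38.167, s₂=5.271, n₂=12
s_p² = [6·4.309² + 11·5.271²]/17 = 24.5350
SE = √(s_p²·(1/7+1/12)) = 2.3558
t = (54.286−38.167)/2.3558 = 6.8424
df = 17
p-value (two-sided) = 0.00000
At α=0.05: p < α → reject H₀

reject H₀: yes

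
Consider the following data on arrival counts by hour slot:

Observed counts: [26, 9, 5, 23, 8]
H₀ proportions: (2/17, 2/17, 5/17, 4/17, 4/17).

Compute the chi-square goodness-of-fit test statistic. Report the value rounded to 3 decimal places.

n = 71; E_i = n·p_i = [8.35, 8.35, 20.88, 16.71, 16.71]
χ² = (26−8.35)²/8.35 + (9−8.35)²/8.35 + (5−20.88)²/20.88 + (23−16.71)²/16.71 + (8−16.71)²/16.71 = 56.3204
df = 4

test statistic = 56.320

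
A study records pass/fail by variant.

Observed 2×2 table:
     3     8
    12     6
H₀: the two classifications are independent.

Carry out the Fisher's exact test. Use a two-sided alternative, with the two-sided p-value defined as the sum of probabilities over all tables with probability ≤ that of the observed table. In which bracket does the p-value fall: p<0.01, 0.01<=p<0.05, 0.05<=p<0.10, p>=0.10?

p-value bracket: 0.05<=p<0.10

Margins: r₁=11, r₂=18, c₁=15, c₂=14, n=29
p_obs = C(11,3)·C(18,12)/C(29,15); sum pmf over tables with pmf ≤ p_obs
p-value (two-sided) = 0.06043
→ bracket: 0.05<=p<0.10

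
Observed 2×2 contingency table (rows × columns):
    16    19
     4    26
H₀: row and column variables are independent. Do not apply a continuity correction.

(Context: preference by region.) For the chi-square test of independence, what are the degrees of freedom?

degrees of freedom = 1

df = (r−1)(c−1) = (2−1)·(2−1) = 1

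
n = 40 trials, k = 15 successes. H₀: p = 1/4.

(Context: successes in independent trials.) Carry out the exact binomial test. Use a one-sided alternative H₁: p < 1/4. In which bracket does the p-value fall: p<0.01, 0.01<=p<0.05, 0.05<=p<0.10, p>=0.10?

Exact binomial: n=40, k=15, p₀=1/4=0.2500
P(X≤15) from Σ C(n,i)·p₀^i·(1−p₀)^(n−i)
p-value (one-sided, H₁ less) = 0.97376
→ bracket: p>=0.10

p-value bracket: p>=0.10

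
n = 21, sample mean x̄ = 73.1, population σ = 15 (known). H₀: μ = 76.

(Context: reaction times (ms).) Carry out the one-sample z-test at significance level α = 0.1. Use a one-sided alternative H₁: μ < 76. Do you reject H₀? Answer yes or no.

reject H₀: no

SE = σ/√n = 15/√21 = 3.2733
z = (x̄−μ₀)/SE = (73.1−76)/3.2733 = -0.8860
p-value (one-sided, H₁ less) = 0.18782
At α=0.1: p ≥ α → fail to reject H₀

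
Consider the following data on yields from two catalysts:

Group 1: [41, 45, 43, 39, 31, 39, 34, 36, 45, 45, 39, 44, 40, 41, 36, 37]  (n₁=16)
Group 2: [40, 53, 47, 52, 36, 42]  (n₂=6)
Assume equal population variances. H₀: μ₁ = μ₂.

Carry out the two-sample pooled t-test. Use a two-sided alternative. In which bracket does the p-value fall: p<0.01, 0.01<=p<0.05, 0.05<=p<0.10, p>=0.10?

p-value bracket: 0.01<=p<0.05

x̄₁=39.688, s₁=4.175, n₁=16
x̄₂=45.000, s₂=6.812, n₂=6
s_p² = [15·4.175² + 5·6.812²]/20 = 24.6719
SE = √(s_p²·(1/16+1/6)) = 2.3778
t = (39.688−45.000)/2.3778 = -2.2342
df = 20
p-value (two-sided) = 0.03705
→ bracket: 0.01<=p<0.05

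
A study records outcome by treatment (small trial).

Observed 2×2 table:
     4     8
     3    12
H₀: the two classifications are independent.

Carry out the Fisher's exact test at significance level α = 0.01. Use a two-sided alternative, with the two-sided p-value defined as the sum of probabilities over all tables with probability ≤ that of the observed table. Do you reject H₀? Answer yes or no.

reject H₀: no

Margins: r₁=12, r₂=15, c₁=7, c₂=20, n=27
p_obs = C(12,4)·C(15,3)/C(27,7); sum pmf over tables with pmf ≤ p_obs
p-value (two-sided) = 0.66184
At α=0.01: p ≥ α → fail to reject H₀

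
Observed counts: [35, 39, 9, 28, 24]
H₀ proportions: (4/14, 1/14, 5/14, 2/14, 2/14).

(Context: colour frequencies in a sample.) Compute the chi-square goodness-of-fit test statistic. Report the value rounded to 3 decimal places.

n = 135; E_i = n·p_i = [38.57, 9.64, 48.21, 19.29, 19.29]
χ² = (35−38.57)²/38.57 + (39−9.64)²/9.64 + (9−48.21)²/48.21 + (28−19.29)²/19.29 + (24−19.29)²/19.29 = 126.6911
df = 4

test statistic = 126.691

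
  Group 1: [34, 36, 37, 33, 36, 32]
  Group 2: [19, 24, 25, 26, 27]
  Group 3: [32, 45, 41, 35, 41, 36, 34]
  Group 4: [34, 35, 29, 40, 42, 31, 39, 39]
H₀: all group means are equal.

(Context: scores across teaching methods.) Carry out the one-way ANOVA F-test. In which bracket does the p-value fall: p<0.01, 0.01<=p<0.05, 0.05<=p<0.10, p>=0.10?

Group means [34.67, 24.20, 37.71, 36.12], grand mean 33.923
SSB = Σnᵢ(x̄ᵢ−x̄)² = 615.409; SSW = ΣΣ(x−x̄ᵢ)² = 338.437
MSB = 615.409/3 = 205.1364; MSW = 338.437/22 = 15.3835
F = MSB/MSW = 13.3348
df = (3, 22)
p-value (upper-tail) = 0.00004
→ bracket: p<0.01

p-value bracket: p<0.01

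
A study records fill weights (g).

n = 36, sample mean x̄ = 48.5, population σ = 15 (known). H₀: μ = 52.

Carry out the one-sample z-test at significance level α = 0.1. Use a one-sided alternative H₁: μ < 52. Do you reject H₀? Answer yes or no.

reject H₀: yes

SE = σ/√n = 15/√36 = 2.5000
z = (x̄−μ₀)/SE = (48.5−52)/2.5000 = -1.4000
p-value (one-sided, H₁ less) = 0.08076
At α=0.1: p < α → reject H₀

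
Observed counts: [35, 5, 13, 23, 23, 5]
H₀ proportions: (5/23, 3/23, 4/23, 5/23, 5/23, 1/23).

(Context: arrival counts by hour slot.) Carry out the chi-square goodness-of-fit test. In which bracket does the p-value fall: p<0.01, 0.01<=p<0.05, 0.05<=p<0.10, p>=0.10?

p-value bracket: 0.01<=p<0.05

n = 104; E_i = n·p_i = [22.61, 13.57, 18.09, 22.61, 22.61, 4.52]
χ² = (35−22.61)²/22.61 + (5−13.57)²/13.57 + (13−18.09)²/18.09 + (23−22.61)²/22.61 + (23−22.61)²/22.61 + (5−4.52)²/4.52 = 13.6944
df = 5
p-value (upper-tail) = 0.01767
→ bracket: 0.01<=p<0.05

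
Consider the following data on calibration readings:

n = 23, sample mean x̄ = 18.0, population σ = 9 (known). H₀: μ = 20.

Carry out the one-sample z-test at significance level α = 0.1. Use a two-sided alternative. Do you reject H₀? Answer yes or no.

reject H₀: no

SE = σ/√n = 9/√23 = 1.8766
z = (x̄−μ₀)/SE = (18.0−20)/1.8766 = -1.0657
p-value (two-sided) = 0.28654
At α=0.1: p ≥ α → fail to reject H₀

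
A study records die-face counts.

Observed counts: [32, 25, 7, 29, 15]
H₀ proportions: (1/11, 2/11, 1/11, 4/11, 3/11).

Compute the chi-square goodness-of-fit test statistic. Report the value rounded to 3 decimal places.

n = 108; E_i = n·p_i = [9.82, 19.64, 9.82, 39.27, 29.45]
χ² = (32−9.82)²/9.82 + (25−19.64)²/19.64 + (7−9.82)²/9.82 + (29−39.27)²/39.27 + (15−29.45)²/29.45 = 62.1690
df = 4

test statistic = 62.169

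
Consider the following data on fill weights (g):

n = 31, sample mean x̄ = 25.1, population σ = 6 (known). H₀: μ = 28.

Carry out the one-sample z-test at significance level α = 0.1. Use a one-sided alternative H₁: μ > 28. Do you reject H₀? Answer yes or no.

SE = σ/√n = 6/√31 = 1.0776
z = (x̄−μ₀)/SE = (25.1−28)/1.0776 = -2.6911
p-value (one-sided, H₁ greater) = 0.99644
At α=0.1: p ≥ α → fail to reject H₀

reject H₀: no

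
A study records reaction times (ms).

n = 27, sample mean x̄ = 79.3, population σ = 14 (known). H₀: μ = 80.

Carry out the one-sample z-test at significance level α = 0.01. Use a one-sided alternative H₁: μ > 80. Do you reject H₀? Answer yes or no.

reject H₀: no

SE = σ/√n = 14/√27 = 2.6943
z = (x̄−μ₀)/SE = (79.3−80)/2.6943 = -0.2598
p-value (one-sided, H₁ greater) = 0.60249
At α=0.01: p ≥ α → fail to reject H₀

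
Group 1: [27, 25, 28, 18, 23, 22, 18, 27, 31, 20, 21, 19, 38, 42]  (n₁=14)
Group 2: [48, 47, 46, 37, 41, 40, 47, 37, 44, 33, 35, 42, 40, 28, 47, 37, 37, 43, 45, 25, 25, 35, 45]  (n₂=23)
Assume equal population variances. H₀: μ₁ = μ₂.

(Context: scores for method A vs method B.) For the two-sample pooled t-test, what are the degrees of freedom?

degrees of freedom = 35

df = n₁ + n₂ − 2 = 14 + 23 − 2 = 35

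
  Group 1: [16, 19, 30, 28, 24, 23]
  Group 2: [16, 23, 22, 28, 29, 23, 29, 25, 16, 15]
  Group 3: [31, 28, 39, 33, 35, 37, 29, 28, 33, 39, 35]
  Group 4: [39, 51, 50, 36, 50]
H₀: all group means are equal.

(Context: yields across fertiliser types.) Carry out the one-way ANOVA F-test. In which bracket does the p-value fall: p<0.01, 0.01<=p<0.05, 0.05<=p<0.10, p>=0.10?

p-value bracket: p<0.01

Group means [23.33, 22.60, 33.36, 45.20], grand mean 29.969
SSB = Σnᵢ(x̄ᵢ−x̄)² = 2093.890; SSW = ΣΣ(x−x̄ᵢ)² = 769.079
MSB = 2093.890/3 = 697.9633; MSW = 769.079/28 = 27.4671
F = MSB/MSW = 25.4109
df = (3, 28)
p-value (upper-tail) = 0.00000
→ bracket: p<0.01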